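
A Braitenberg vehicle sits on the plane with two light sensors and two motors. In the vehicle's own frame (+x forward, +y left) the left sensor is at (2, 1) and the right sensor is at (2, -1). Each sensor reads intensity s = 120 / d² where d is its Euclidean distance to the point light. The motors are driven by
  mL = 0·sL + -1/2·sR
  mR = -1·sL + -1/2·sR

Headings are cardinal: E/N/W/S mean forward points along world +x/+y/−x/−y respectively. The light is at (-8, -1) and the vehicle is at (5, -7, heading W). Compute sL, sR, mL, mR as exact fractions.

12/17 60/73 -30/73 -1386/1241

left sensor world pos  = (3, -8); dL² = 170
right sensor world pos = (3, -6); dR² = 146
sL = 120/170 = 12/17
sR = 120/146 = 60/73
mL = 0·sL + -1/2·sR = -30/73
mR = -1·sL + -1/2·sR = -1386/1241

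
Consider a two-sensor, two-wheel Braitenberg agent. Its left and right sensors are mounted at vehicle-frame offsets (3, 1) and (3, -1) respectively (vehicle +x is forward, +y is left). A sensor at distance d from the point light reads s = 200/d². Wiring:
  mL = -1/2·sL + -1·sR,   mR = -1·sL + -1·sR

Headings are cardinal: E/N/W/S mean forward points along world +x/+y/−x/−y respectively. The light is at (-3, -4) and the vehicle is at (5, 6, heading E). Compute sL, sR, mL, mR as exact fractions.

left sensor world pos  = (8, 7); dL² = 242
right sensor world pos = (8, 5); dR² = 202
sL = 200/242 = 100/121
sR = 200/202 = 100/101
mL = -1/2·sL + -1·sR = -17150/12221
mR = -1·sL + -1·sR = -22200/12221

100/121 100/101 -17150/12221 -22200/12221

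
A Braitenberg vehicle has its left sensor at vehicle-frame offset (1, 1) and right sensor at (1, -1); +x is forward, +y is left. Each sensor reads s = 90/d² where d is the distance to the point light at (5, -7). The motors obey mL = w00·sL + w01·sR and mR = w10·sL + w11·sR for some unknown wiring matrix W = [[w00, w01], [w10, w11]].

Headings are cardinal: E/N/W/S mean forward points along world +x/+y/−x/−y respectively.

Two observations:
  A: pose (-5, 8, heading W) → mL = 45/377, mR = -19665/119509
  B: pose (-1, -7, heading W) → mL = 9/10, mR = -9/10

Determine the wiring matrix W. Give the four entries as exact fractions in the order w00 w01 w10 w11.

0 1/2 -1 1/2

obs A: pose=(-5,8,W) → sL=90/317, sR=90/377, mL=45/377, mR=-19665/119509
obs B: pose=(-1,-7,W) → sL=9/5, sR=9/5, mL=9/10, mR=-9/10
sensor matrix S = [[90/317, 90/377], [9/5, 9/5]]; det S = 9720/119509
solve [mL_A; mL_B] = S·[w00; w01] and [mR_A; mR_B] = S·[w10; w11]:
  w00 = 0, w01 = 1/2, w10 = -1, w11 = 1/2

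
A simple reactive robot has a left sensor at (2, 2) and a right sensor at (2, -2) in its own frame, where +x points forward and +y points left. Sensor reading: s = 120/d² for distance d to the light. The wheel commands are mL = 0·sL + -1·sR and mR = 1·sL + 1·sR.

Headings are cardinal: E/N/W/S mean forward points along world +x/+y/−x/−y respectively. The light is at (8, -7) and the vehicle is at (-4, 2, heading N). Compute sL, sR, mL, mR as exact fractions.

120/317 120/221 -120/221 64560/70057

left sensor world pos  = (-6, 4); dL² = 317
right sensor world pos = (-2, 4); dR² = 221
sL = 120/317 = 120/317
sR = 120/221 = 120/221
mL = 0·sL + -1·sR = -120/221
mR = 1·sL + 1·sR = 64560/70057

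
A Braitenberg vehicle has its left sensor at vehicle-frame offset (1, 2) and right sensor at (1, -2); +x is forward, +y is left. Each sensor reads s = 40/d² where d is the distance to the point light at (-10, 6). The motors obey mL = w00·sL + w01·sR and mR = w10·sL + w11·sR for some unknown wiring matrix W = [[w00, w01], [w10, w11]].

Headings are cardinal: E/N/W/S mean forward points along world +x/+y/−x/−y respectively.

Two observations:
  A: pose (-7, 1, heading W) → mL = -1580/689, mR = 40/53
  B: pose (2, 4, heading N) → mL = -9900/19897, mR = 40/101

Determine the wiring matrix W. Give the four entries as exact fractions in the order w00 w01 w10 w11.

-1 -1/2 1 0

obs A: pose=(-7,1,W) → sL=40/53, sR=40/13, mL=-1580/689, mR=40/53
obs B: pose=(2,4,N) → sL=40/101, sR=40/197, mL=-9900/19897, mR=40/101
sensor matrix S = [[40/53, 40/13], [40/101, 40/197]]; det S = -14604800/13709033
solve [mL_A; mL_B] = S·[w00; w01] and [mR_A; mR_B] = S·[w10; w11]:
  w00 = -1, w01 = -1/2, w10 = 1, w11 = 0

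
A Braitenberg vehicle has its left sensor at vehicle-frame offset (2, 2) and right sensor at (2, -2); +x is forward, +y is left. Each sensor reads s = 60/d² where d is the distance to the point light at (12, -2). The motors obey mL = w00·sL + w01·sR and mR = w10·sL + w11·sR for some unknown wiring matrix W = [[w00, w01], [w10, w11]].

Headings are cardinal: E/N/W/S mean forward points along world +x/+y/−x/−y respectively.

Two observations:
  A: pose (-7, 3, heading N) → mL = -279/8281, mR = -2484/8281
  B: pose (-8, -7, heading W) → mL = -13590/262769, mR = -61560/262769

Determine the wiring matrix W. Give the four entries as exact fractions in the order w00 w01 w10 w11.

obs A: pose=(-7,3,N) → sL=6/49, sR=30/169, mL=-279/8281, mR=-2484/8281
obs B: pose=(-8,-7,W) → sL=60/533, sR=60/493, mL=-13590/262769, mR=-61560/262769
sensor matrix S = [[6/49, 30/169], [60/533, 60/493]]; det S = -11054880/2175990089
solve [mL_A; mL_B] = S·[w00; w01] and [mR_A; mR_B] = S·[w10; w11]:
  w00 = -1, w01 = 1/2, w10 = -1, w11 = -1

-1 1/2 -1 -1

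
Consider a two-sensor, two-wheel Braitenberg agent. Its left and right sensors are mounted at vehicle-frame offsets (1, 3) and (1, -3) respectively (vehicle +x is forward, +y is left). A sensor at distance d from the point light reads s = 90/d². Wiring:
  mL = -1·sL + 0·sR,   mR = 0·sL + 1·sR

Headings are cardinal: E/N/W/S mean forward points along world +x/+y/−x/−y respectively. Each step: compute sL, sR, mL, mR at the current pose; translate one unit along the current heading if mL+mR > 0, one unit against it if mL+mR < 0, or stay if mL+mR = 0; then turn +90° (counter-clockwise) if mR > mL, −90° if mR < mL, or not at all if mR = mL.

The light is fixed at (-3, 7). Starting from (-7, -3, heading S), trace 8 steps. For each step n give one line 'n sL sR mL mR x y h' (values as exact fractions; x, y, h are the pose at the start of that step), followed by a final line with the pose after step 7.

0 45/61 9/17 -45/61 9/17 -7 -3 S
1 2 10/17 -2 10/17 -7 -2 E
2 45/64 45/34 -45/64 45/34 -8 -2 N
3 90/157 90/61 -90/157 90/61 -8 -1 W
4 1 5/9 -1 5/9 -9 -1 S
5 90/41 18/25 -90/41 18/25 -9 0 E
6 45/68 45/26 -45/68 45/26 -10 0 N
7 18/29 90/73 -18/29 90/73 -10 1 W
final -11 1 S

n=0: pose=(-7,-3,S); sL=45/61, sR=9/17; mL=-45/61, mR=9/17; mL+mR=-216/1037 → advance -1; mR−mL=1314/1037 → turn +1·90°
n=1: pose=(-7,-2,E); sL=2, sR=10/17; mL=-2, mR=10/17; mL+mR=-24/17 → advance -1; mR−mL=44/17 → turn +1·90°
n=2: pose=(-8,-2,N); sL=45/64, sR=45/34; mL=-45/64, mR=45/34; mL+mR=675/1088 → advance +1; mR−mL=2205/1088 → turn +1·90°
n=3: pose=(-8,-1,W); sL=90/157, sR=90/61; mL=-90/157, mR=90/61; mL+mR=8640/9577 → advance +1; mR−mL=19620/9577 → turn +1·90°
n=4: pose=(-9,-1,S); sL=1, sR=5/9; mL=-1, mR=5/9; mL+mR=-4/9 → advance -1; mR−mL=14/9 → turn +1·90°
n=5: pose=(-9,0,E); sL=90/41, sR=18/25; mL=-90/41, mR=18/25; mL+mR=-1512/1025 → advance -1; mR−mL=2988/1025 → turn +1·90°
n=6: pose=(-10,0,N); sL=45/68, sR=45/26; mL=-45/68, mR=45/26; mL+mR=945/884 → advance +1; mR−mL=2115/884 → turn +1·90°
n=7: pose=(-10,1,W); sL=18/29, sR=90/73; mL=-18/29, mR=90/73; mL+mR=1296/2117 → advance +1; mR−mL=3924/2117 → turn +1·90°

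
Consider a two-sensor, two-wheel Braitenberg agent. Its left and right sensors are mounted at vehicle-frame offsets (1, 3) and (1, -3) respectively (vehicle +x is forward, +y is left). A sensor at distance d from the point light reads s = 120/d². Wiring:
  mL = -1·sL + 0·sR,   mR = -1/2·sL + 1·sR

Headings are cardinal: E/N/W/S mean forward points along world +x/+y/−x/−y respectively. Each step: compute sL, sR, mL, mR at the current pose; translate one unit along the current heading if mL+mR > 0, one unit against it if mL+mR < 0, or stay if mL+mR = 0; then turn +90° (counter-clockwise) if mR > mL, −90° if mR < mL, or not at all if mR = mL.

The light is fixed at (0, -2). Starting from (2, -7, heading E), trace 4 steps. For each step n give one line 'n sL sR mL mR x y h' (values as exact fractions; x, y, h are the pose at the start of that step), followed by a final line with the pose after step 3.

0 120/13 120/73 -120/13 -2820/949 2 -7 E
1 6 15/4 -6 3/4 1 -7 N
2 40/27 40/3 -40/27 340/27 1 -8 W
3 60/29 60/29 -60/29 30/29 0 -8 S
final 0 -7 E

n=0: pose=(2,-7,E); sL=120/13, sR=120/73; mL=-120/13, mR=-2820/949; mL+mR=-11580/949 → advance -1; mR−mL=5940/949 → turn +1·90°
n=1: pose=(1,-7,N); sL=6, sR=15/4; mL=-6, mR=3/4; mL+mR=-21/4 → advance -1; mR−mL=27/4 → turn +1·90°
n=2: pose=(1,-8,W); sL=40/27, sR=40/3; mL=-40/27, mR=340/27; mL+mR=100/9 → advance +1; mR−mL=380/27 → turn +1·90°
n=3: pose=(0,-8,S); sL=60/29, sR=60/29; mL=-60/29, mR=30/29; mL+mR=-30/29 → advance -1; mR−mL=90/29 → turn +1·90°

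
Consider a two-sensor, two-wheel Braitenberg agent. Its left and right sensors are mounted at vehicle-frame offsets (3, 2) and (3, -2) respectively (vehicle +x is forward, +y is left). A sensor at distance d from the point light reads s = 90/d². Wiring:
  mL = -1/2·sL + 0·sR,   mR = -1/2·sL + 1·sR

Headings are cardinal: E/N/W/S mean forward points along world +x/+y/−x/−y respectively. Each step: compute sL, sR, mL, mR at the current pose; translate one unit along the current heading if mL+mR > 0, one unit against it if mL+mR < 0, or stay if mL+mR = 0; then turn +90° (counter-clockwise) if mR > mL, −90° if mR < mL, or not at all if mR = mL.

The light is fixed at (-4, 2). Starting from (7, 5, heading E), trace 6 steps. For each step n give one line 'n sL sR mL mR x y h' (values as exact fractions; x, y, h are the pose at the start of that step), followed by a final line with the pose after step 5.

n=0: pose=(7,5,E); sL=90/221, sR=90/197; mL=-45/221, mR=11025/43537; mL+mR=2160/43537 → advance +1; mR−mL=90/197 → turn +1·90°
n=1: pose=(8,5,N); sL=45/68, sR=45/116; mL=-45/136, mR=225/3944; mL+mR=-135/493 → advance -1; mR−mL=45/116 → turn +1·90°
n=2: pose=(8,4,W); sL=10/9, sR=90/97; mL=-5/9, mR=325/873; mL+mR=-160/873 → advance -1; mR−mL=90/97 → turn +1·90°
n=3: pose=(9,4,S); sL=45/113, sR=45/61; mL=-45/226, mR=7425/13786; mL+mR=2340/6893 → advance +1; mR−mL=45/61 → turn +1·90°
n=4: pose=(9,3,E); sL=18/53, sR=90/257; mL=-9/53, mR=2457/13621; mL+mR=144/13621 → advance +1; mR−mL=90/257 → turn +1·90°
n=5: pose=(10,3,N); sL=9/16, sR=45/136; mL=-9/32, mR=27/544; mL+mR=-63/272 → advance -1; mR−mL=45/136 → turn +1·90°

0 90/221 90/197 -45/221 11025/43537 7 5 E
1 45/68 45/116 -45/136 225/3944 8 5 N
2 10/9 90/97 -5/9 325/873 8 4 W
3 45/113 45/61 -45/226 7425/13786 9 4 S
4 18/53 90/257 -9/53 2457/13621 9 3 E
5 9/16 45/136 -9/32 27/544 10 3 N
final 10 2 W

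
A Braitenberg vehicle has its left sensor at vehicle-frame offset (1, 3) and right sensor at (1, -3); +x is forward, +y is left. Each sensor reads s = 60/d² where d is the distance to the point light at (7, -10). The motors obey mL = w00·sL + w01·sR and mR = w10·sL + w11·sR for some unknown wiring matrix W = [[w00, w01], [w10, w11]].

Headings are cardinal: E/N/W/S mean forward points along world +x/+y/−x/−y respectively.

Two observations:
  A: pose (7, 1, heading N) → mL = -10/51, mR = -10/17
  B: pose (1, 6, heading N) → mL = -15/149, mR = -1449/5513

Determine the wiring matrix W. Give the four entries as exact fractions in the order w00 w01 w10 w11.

obs A: pose=(7,1,N) → sL=20/51, sR=20/51, mL=-10/51, mR=-10/17
obs B: pose=(1,6,N) → sL=6/37, sR=30/149, mL=-15/149, mR=-1449/5513
sensor matrix S = [[20/51, 20/51], [6/37, 30/149]]; det S = 1440/93721
solve [mL_A; mL_B] = S·[w00; w01] and [mR_A; mR_B] = S·[w10; w11]:
  w00 = 0, w01 = -1/2, w10 = -1, w11 = -1/2

0 -1/2 -1 -1/2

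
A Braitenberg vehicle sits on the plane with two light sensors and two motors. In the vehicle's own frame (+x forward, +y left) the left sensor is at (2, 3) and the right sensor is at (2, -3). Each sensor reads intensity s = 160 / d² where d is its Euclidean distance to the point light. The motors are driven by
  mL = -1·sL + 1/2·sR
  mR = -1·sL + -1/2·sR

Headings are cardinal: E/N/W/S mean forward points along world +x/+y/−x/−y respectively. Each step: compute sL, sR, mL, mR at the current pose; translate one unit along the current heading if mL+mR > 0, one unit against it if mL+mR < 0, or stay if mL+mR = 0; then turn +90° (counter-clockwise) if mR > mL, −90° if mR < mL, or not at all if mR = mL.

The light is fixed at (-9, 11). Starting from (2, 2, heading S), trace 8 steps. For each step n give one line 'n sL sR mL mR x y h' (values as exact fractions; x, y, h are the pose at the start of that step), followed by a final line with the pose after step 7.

0 160/317 32/37 -848/11729 -10992/11729 2 2 S
1 80/101 80/53 -200/5353 -8280/5353 2 3 W
2 160/117 160/261 -400/377 -5680/3393 3 3 N
3 20/29 8/17 -224/493 -456/493 3 2 E
4 160/317 32/37 -848/11729 -10992/11729 2 2 S
5 80/101 80/53 -200/5353 -8280/5353 2 3 W
6 160/117 160/261 -400/377 -5680/3393 3 3 N
7 20/29 8/17 -224/493 -456/493 3 2 E
final 2 2 S

n=0: pose=(2,2,S); sL=160/317, sR=32/37; mL=-848/11729, mR=-10992/11729; mL+mR=-320/317 → advance -1; mR−mL=-32/37 → turn -1·90°
n=1: pose=(2,3,W); sL=80/101, sR=80/53; mL=-200/5353, mR=-8280/5353; mL+mR=-160/101 → advance -1; mR−mL=-80/53 → turn -1·90°
n=2: pose=(3,3,N); sL=160/117, sR=160/261; mL=-400/377, mR=-5680/3393; mL+mR=-320/117 → advance -1; mR−mL=-160/261 → turn -1·90°
n=3: pose=(3,2,E); sL=20/29, sR=8/17; mL=-224/493, mR=-456/493; mL+mR=-40/29 → advance -1; mR−mL=-8/17 → turn -1·90°
n=4: pose=(2,2,S); sL=160/317, sR=32/37; mL=-848/11729, mR=-10992/11729; mL+mR=-320/317 → advance -1; mR−mL=-32/37 → turn -1·90°
n=5: pose=(2,3,W); sL=80/101, sR=80/53; mL=-200/5353, mR=-8280/5353; mL+mR=-160/101 → advance -1; mR−mL=-80/53 → turn -1·90°
n=6: pose=(3,3,N); sL=160/117, sR=160/261; mL=-400/377, mR=-5680/3393; mL+mR=-320/117 → advance -1; mR−mL=-160/261 → turn -1·90°
n=7: pose=(3,2,E); sL=20/29, sR=8/17; mL=-224/493, mR=-456/493; mL+mR=-40/29 → advance -1; mR−mL=-8/17 → turn -1·90°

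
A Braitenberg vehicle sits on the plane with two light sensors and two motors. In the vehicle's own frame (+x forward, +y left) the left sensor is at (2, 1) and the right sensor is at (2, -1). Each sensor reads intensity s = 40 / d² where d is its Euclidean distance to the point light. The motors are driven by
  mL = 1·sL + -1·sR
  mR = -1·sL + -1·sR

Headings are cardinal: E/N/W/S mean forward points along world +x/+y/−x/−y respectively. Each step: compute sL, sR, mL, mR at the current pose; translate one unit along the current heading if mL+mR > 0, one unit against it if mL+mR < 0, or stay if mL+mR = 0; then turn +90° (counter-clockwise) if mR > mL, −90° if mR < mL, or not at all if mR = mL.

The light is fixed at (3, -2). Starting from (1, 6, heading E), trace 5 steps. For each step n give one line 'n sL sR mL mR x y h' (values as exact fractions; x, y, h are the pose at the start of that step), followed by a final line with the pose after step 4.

0 40/81 40/49 -1280/3969 -5200/3969 1 6 E
1 1 10/13 3/13 -23/13 0 6 S
2 40/89 8/25 288/2225 -1712/2225 0 7 W
3 4/13 20/61 -16/793 -504/793 1 7 N
4 40/81 40/49 -1280/3969 -5200/3969 1 6 E
final 0 6 S

n=0: pose=(1,6,E); sL=40/81, sR=40/49; mL=-1280/3969, mR=-5200/3969; mL+mR=-80/49 → advance -1; mR−mL=-80/81 → turn -1·90°
n=1: pose=(0,6,S); sL=1, sR=10/13; mL=3/13, mR=-23/13; mL+mR=-20/13 → advance -1; mR−mL=-2 → turn -1·90°
n=2: pose=(0,7,W); sL=40/89, sR=8/25; mL=288/2225, mR=-1712/2225; mL+mR=-16/25 → advance -1; mR−mL=-80/89 → turn -1·90°
n=3: pose=(1,7,N); sL=4/13, sR=20/61; mL=-16/793, mR=-504/793; mL+mR=-40/61 → advance -1; mR−mL=-8/13 → turn -1·90°
n=4: pose=(1,6,E); sL=40/81, sR=40/49; mL=-1280/3969, mR=-5200/3969; mL+mR=-80/49 → advance -1; mR−mL=-80/81 → turn -1·90°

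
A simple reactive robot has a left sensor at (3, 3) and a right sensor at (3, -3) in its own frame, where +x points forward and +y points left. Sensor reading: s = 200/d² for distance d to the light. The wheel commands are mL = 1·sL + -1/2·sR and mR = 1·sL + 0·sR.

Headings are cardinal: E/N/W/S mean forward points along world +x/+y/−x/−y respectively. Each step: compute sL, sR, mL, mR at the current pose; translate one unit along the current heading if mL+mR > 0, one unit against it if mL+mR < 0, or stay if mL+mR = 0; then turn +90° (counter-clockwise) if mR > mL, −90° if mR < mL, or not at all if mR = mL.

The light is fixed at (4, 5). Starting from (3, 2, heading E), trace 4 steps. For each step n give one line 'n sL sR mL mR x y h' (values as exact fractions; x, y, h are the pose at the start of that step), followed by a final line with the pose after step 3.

0 50 5 95/2 50 3 2 E
1 200/9 200/9 100/9 200/9 4 2 N
2 100/17 20 -70/17 100/17 4 3 W
3 200/29 200/41 5300/1189 200/29 3 3 S
final 3 2 E

n=0: pose=(3,2,E); sL=50, sR=5; mL=95/2, mR=50; mL+mR=195/2 → advance +1; mR−mL=5/2 → turn +1·90°
n=1: pose=(4,2,N); sL=200/9, sR=200/9; mL=100/9, mR=200/9; mL+mR=100/3 → advance +1; mR−mL=100/9 → turn +1·90°
n=2: pose=(4,3,W); sL=100/17, sR=20; mL=-70/17, mR=100/17; mL+mR=30/17 → advance +1; mR−mL=10 → turn +1·90°
n=3: pose=(3,3,S); sL=200/29, sR=200/41; mL=5300/1189, mR=200/29; mL+mR=13500/1189 → advance +1; mR−mL=100/41 → turn +1·90°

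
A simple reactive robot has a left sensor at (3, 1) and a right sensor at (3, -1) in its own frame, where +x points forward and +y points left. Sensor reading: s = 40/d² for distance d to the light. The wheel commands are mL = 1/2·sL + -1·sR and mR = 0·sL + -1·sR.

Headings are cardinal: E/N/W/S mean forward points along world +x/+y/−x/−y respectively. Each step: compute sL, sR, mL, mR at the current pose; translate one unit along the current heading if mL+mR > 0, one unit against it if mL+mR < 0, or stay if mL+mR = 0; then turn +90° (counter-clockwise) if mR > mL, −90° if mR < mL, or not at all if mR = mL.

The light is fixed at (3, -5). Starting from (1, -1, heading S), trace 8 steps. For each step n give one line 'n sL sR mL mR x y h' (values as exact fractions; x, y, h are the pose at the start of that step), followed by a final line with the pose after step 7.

n=0: pose=(1,-1,S); sL=20, sR=4; mL=6, mR=-4; mL+mR=2 → advance +1; mR−mL=-10 → turn -1·90°
n=1: pose=(1,-2,W); sL=40/29, sR=40/41; mL=-340/1189, mR=-40/41; mL+mR=-1500/1189 → advance -1; mR−mL=-20/29 → turn -1·90°
n=2: pose=(2,-2,N); sL=1, sR=10/9; mL=-11/18, mR=-10/9; mL+mR=-31/18 → advance -1; mR−mL=-1/2 → turn -1·90°
n=3: pose=(2,-3,E); sL=40/13, sR=8; mL=-84/13, mR=-8; mL+mR=-188/13 → advance -1; mR−mL=-20/13 → turn -1·90°
n=4: pose=(1,-3,S); sL=20, sR=4; mL=6, mR=-4; mL+mR=2 → advance +1; mR−mL=-10 → turn -1·90°
n=5: pose=(1,-4,W); sL=8/5, sR=40/29; mL=-84/145, mR=-40/29; mL+mR=-284/145 → advance -1; mR−mL=-4/5 → turn -1·90°
n=6: pose=(2,-4,N); sL=2, sR=5/2; mL=-3/2, mR=-5/2; mL+mR=-4 → advance -1; mR−mL=-1 → turn -1·90°
n=7: pose=(2,-5,E); sL=8, sR=8; mL=-4, mR=-8; mL+mR=-12 → advance -1; mR−mL=-4 → turn -1·90°

0 20 4 6 -4 1 -1 S
1 40/29 40/41 -340/1189 -40/41 1 -2 W
2 1 10/9 -11/18 -10/9 2 -2 N
3 40/13 8 -84/13 -8 2 -3 E
4 20 4 6 -4 1 -3 S
5 8/5 40/29 -84/145 -40/29 1 -4 W
6 2 5/2 -3/2 -5/2 2 -4 N
7 8 8 -4 -8 2 -5 E
final 1 -5 S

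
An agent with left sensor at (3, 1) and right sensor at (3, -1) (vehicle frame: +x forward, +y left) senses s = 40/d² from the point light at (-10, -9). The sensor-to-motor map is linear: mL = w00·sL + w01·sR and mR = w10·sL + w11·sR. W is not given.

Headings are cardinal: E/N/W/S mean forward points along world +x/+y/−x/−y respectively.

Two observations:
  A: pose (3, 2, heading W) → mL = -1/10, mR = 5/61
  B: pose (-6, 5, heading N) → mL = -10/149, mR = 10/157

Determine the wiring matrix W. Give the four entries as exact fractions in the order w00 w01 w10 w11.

-1/2 0 0 1/2

obs A: pose=(3,2,W) → sL=1/5, sR=10/61, mL=-1/10, mR=5/61
obs B: pose=(-6,5,N) → sL=20/149, sR=20/157, mL=-10/149, mR=10/157
sensor matrix S = [[1/5, 10/61], [20/149, 20/157]]; det S = 4956/1426973
solve [mL_A; mL_B] = S·[w00; w01] and [mR_A; mR_B] = S·[w10; w11]:
  w00 = -1/2, w01 = 0, w10 = 0, w11 = 1/2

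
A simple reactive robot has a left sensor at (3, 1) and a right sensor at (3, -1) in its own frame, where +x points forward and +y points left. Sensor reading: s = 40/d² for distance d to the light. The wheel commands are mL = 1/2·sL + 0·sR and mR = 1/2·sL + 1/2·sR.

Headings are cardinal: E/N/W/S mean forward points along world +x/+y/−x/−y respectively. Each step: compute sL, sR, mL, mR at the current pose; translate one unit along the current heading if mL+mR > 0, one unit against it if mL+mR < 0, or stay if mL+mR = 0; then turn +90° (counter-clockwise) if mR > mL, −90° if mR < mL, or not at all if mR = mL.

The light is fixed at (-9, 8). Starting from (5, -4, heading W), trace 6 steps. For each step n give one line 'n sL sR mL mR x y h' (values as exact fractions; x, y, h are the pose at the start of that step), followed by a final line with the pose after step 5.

0 4/29 20/121 2/29 532/3509 5 -4 W
1 40/421 40/369 20/421 15800/155349 4 -4 S
2 1/10 10/113 1/20 213/2260 4 -5 E
3 40/269 8/65 20/269 2376/17485 5 -5 N
4 4/29 20/121 2/29 532/3509 5 -4 W
5 40/421 40/369 20/421 15800/155349 4 -4 S
final 4 -5 E

n=0: pose=(5,-4,W); sL=4/29, sR=20/121; mL=2/29, mR=532/3509; mL+mR=774/3509 → advance +1; mR−mL=10/121 → turn +1·90°
n=1: pose=(4,-4,S); sL=40/421, sR=40/369; mL=20/421, mR=15800/155349; mL+mR=23180/155349 → advance +1; mR−mL=20/369 → turn +1·90°
n=2: pose=(4,-5,E); sL=1/10, sR=10/113; mL=1/20, mR=213/2260; mL+mR=163/1130 → advance +1; mR−mL=5/113 → turn +1·90°
n=3: pose=(5,-5,N); sL=40/269, sR=8/65; mL=20/269, mR=2376/17485; mL+mR=3676/17485 → advance +1; mR−mL=4/65 → turn +1·90°
n=4: pose=(5,-4,W); sL=4/29, sR=20/121; mL=2/29, mR=532/3509; mL+mR=774/3509 → advance +1; mR−mL=10/121 → turn +1·90°
n=5: pose=(4,-4,S); sL=40/421, sR=40/369; mL=20/421, mR=15800/155349; mL+mR=23180/155349 → advance +1; mR−mL=20/369 → turn +1·90°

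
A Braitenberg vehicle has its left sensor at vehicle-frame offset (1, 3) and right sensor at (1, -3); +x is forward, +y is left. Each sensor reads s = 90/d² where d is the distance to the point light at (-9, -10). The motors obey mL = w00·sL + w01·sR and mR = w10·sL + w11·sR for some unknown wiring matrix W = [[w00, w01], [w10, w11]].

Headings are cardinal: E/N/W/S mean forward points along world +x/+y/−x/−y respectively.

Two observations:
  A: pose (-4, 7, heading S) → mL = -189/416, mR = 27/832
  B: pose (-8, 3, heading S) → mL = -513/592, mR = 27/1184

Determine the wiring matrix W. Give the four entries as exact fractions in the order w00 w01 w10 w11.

obs A: pose=(-4,7,S) → sL=9/32, sR=9/26, mL=-189/416, mR=27/832
obs B: pose=(-8,3,S) → sL=9/16, sR=45/74, mL=-513/592, mR=27/1184
sensor matrix S = [[9/32, 9/26], [9/16, 45/74]]; det S = -729/30784
solve [mL_A; mL_B] = S·[w00; w01] and [mR_A; mR_B] = S·[w10; w11]:
  w00 = -1, w01 = -1/2, w10 = -1/2, w11 = 1/2

-1 -1/2 -1/2 1/2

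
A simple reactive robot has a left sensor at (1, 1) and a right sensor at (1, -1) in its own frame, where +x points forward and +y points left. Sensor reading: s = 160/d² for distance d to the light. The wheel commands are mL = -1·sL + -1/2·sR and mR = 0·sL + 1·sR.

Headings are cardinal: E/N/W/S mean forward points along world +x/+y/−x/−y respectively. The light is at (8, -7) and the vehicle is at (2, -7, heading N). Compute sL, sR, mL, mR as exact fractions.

16/5 80/13 -408/65 80/13

left sensor world pos  = (1, -6); dL² = 50
right sensor world pos = (3, -6); dR² = 26
sL = 160/50 = 16/5
sR = 160/26 = 80/13
mL = -1·sL + -1/2·sR = -408/65
mR = 0·sL + 1·sR = 80/13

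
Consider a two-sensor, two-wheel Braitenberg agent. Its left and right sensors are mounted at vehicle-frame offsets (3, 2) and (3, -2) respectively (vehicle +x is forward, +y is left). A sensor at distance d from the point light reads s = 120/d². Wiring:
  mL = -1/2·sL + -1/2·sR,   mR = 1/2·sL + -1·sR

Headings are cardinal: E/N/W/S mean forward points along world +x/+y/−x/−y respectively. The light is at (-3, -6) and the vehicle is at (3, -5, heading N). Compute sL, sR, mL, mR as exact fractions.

left sensor world pos  = (1, -2); dL² = 32
right sensor world pos = (5, -2); dR² = 80
sL = 120/32 = 15/4
sR = 120/80 = 3/2
mL = -1/2·sL + -1/2·sR = -21/8
mR = 1/2·sL + -1·sR = 3/8

15/4 3/2 -21/8 3/8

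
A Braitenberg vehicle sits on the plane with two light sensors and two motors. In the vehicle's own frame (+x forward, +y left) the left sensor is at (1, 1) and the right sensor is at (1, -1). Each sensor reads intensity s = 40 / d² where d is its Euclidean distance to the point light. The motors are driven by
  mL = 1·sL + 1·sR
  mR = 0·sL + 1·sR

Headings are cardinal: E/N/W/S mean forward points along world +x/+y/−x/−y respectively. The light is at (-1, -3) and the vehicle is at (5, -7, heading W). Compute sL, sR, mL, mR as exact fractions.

4/5 20/17 168/85 20/17

left sensor world pos  = (4, -8); dL² = 50
right sensor world pos = (4, -6); dR² = 34
sL = 40/50 = 4/5
sR = 40/34 = 20/17
mL = 1·sL + 1·sR = 168/85
mR = 0·sL + 1·sR = 20/17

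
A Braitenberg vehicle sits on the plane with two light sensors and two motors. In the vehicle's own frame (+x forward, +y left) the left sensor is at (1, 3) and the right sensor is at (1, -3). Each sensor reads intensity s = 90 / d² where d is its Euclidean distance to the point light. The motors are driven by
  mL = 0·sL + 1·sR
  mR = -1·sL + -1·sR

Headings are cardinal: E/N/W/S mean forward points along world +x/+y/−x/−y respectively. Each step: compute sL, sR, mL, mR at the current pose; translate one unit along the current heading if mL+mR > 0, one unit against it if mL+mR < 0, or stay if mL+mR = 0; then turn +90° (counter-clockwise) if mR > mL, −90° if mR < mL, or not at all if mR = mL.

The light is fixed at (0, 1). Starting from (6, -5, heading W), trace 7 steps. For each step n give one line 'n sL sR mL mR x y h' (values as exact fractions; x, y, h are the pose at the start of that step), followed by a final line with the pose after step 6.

0 45/53 45/17 45/17 -3150/901 6 -5 W
1 90/41 18/25 18/25 -2988/1025 7 -5 N
2 9/8 45/82 45/82 -549/328 7 -6 E
3 18/29 90/73 90/73 -3924/2117 6 -6 S
4 45/53 45/17 45/17 -3150/901 6 -5 W
5 90/41 18/25 18/25 -2988/1025 7 -5 N
6 9/8 45/82 45/82 -549/328 7 -6 E
final 6 -6 S

n=0: pose=(6,-5,W); sL=45/53, sR=45/17; mL=45/17, mR=-3150/901; mL+mR=-45/53 → advance -1; mR−mL=-5535/901 → turn -1·90°
n=1: pose=(7,-5,N); sL=90/41, sR=18/25; mL=18/25, mR=-2988/1025; mL+mR=-90/41 → advance -1; mR−mL=-3726/1025 → turn -1·90°
n=2: pose=(7,-6,E); sL=9/8, sR=45/82; mL=45/82, mR=-549/328; mL+mR=-9/8 → advance -1; mR−mL=-729/328 → turn -1·90°
n=3: pose=(6,-6,S); sL=18/29, sR=90/73; mL=90/73, mR=-3924/2117; mL+mR=-18/29 → advance -1; mR−mL=-6534/2117 → turn -1·90°
n=4: pose=(6,-5,W); sL=45/53, sR=45/17; mL=45/17, mR=-3150/901; mL+mR=-45/53 → advance -1; mR−mL=-5535/901 → turn -1·90°
n=5: pose=(7,-5,N); sL=90/41, sR=18/25; mL=18/25, mR=-2988/1025; mL+mR=-90/41 → advance -1; mR−mL=-3726/1025 → turn -1·90°
n=6: pose=(7,-6,E); sL=9/8, sR=45/82; mL=45/82, mR=-549/328; mL+mR=-9/8 → advance -1; mR−mL=-729/328 → turn -1·90°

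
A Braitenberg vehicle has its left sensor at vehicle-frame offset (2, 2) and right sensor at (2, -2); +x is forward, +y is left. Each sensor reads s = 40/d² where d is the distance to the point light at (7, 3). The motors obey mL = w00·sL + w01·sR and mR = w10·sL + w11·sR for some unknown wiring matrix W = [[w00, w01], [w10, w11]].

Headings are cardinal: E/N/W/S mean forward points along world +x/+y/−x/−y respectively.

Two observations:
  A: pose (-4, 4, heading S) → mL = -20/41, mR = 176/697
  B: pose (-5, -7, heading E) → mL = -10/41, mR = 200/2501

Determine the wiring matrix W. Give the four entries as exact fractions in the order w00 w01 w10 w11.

-1 0 1 -1

obs A: pose=(-4,4,S) → sL=20/41, sR=4/17, mL=-20/41, mR=176/697
obs B: pose=(-5,-7,E) → sL=10/41, sR=10/61, mL=-10/41, mR=200/2501
sensor matrix S = [[20/41, 4/17], [10/41, 10/61]]; det S = 960/42517
solve [mL_A; mL_B] = S·[w00; w01] and [mR_A; mR_B] = S·[w10; w11]:
  w00 = -1, w01 = 0, w10 = 1, w11 = -1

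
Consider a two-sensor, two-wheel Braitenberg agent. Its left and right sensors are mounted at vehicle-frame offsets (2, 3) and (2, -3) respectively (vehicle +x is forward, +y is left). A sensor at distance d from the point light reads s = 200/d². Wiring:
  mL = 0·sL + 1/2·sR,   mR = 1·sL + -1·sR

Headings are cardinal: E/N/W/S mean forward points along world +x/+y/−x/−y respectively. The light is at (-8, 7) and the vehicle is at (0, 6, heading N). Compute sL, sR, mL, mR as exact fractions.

left sensor world pos  = (-3, 8); dL² = 26
right sensor world pos = (3, 8); dR² = 122
sL = 200/26 = 100/13
sR = 200/122 = 100/61
mL = 0·sL + 1/2·sR = 50/61
mR = 1·sL + -1·sR = 4800/793

100/13 100/61 50/61 4800/793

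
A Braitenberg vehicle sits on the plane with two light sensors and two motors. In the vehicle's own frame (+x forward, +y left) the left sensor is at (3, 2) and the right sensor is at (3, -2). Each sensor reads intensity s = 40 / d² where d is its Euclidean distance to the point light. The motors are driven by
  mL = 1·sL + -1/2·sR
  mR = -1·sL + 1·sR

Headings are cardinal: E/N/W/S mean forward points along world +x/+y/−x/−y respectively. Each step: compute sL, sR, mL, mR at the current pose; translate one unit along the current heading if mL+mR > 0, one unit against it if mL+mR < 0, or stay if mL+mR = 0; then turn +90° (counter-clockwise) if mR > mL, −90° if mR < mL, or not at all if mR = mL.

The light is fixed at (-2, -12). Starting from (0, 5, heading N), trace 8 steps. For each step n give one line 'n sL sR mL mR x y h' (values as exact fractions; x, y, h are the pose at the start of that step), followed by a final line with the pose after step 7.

0 1/10 5/52 27/520 -1/260 0 5 N
1 8/85 40/281 548/23885 1152/23885 0 6 E
2 20/221 20/233 2450/51493 -240/51493 1 6 N
3 40/477 8/65 692/31005 1216/31005 1 7 E
4 5/61 1/13 69/1586 -4/793 2 7 N
5 40/533 40/373 4260/198809 6400/198809 2 8 E
6 20/269 20/289 3090/77741 -400/77741 3 8 N
7 40/593 8/85 1028/50405 1344/50405 3 9 E
final 4 9 N

n=0: pose=(0,5,N); sL=1/10, sR=5/52; mL=27/520, mR=-1/260; mL+mR=5/104 → advance +1; mR−mL=-29/520 → turn -1·90°
n=1: pose=(0,6,E); sL=8/85, sR=40/281; mL=548/23885, mR=1152/23885; mL+mR=20/281 → advance +1; mR−mL=604/23885 → turn +1·90°
n=2: pose=(1,6,N); sL=20/221, sR=20/233; mL=2450/51493, mR=-240/51493; mL+mR=10/233 → advance +1; mR−mL=-2690/51493 → turn -1·90°
n=3: pose=(1,7,E); sL=40/477, sR=8/65; mL=692/31005, mR=1216/31005; mL+mR=4/65 → advance +1; mR−mL=524/31005 → turn +1·90°
n=4: pose=(2,7,N); sL=5/61, sR=1/13; mL=69/1586, mR=-4/793; mL+mR=1/26 → advance +1; mR−mL=-77/1586 → turn -1·90°
n=5: pose=(2,8,E); sL=40/533, sR=40/373; mL=4260/198809, mR=6400/198809; mL+mR=20/373 → advance +1; mR−mL=2140/198809 → turn +1·90°
n=6: pose=(3,8,N); sL=20/269, sR=20/289; mL=3090/77741, mR=-400/77741; mL+mR=10/289 → advance +1; mR−mL=-3490/77741 → turn -1·90°
n=7: pose=(3,9,E); sL=40/593, sR=8/85; mL=1028/50405, mR=1344/50405; mL+mR=4/85 → advance +1; mR−mL=316/50405 → turn +1·90°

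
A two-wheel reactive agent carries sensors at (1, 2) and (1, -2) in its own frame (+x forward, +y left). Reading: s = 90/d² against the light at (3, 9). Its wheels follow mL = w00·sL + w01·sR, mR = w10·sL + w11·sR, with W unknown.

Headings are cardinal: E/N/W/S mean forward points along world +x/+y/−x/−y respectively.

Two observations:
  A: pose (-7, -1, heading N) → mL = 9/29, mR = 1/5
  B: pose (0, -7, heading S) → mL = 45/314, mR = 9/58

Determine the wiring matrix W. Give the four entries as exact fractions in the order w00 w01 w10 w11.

0 1/2 1/2 0

obs A: pose=(-7,-1,N) → sL=2/5, sR=18/29, mL=9/29, mR=1/5
obs B: pose=(0,-7,S) → sL=9/29, sR=45/157, mL=45/314, mR=9/58
sensor matrix S = [[2/5, 18/29], [9/29, 45/157]]; det S = -10296/132037
solve [mL_A; mL_B] = S·[w00; w01] and [mR_A; mR_B] = S·[w10; w11]:
  w00 = 0, w01 = 1/2, w10 = 1/2, w11 = 0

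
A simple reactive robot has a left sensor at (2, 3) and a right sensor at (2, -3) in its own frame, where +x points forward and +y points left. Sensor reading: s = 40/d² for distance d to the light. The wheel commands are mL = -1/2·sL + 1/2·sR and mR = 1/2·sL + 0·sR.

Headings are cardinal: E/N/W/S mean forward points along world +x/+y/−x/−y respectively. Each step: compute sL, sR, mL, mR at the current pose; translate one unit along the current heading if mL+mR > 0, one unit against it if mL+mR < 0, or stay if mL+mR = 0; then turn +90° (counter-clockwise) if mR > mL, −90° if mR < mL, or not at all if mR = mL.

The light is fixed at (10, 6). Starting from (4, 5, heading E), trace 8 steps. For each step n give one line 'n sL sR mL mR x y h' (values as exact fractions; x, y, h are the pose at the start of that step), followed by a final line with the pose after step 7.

n=0: pose=(4,5,E); sL=2, sR=5/4; mL=-3/8, mR=1; mL+mR=5/8 → advance +1; mR−mL=11/8 → turn +1·90°
n=1: pose=(5,5,N); sL=8/13, sR=8; mL=48/13, mR=4/13; mL+mR=4 → advance +1; mR−mL=-44/13 → turn -1·90°
n=2: pose=(5,6,E); sL=20/9, sR=20/9; mL=0, mR=10/9; mL+mR=10/9 → advance +1; mR−mL=10/9 → turn +1·90°
n=3: pose=(6,6,N); sL=40/53, sR=8; mL=192/53, mR=20/53; mL+mR=4 → advance +1; mR−mL=-172/53 → turn -1·90°
n=4: pose=(6,7,E); sL=2, sR=5; mL=3/2, mR=1; mL+mR=5/2 → advance +1; mR−mL=-1/2 → turn -1·90°
n=5: pose=(7,7,S); sL=40, sR=40/37; mL=-720/37, mR=20; mL+mR=20/37 → advance +1; mR−mL=1460/37 → turn +1·90°
n=6: pose=(7,6,E); sL=4, sR=4; mL=0, mR=2; mL+mR=2 → advance +1; mR−mL=2 → turn +1·90°
n=7: pose=(8,6,N); sL=40/29, sR=8; mL=96/29, mR=20/29; mL+mR=4 → advance +1; mR−mL=-76/29 → turn -1·90°

0 2 5/4 -3/8 1 4 5 E
1 8/13 8 48/13 4/13 5 5 N
2 20/9 20/9 0 10/9 5 6 E
3 40/53 8 192/53 20/53 6 6 N
4 2 5 3/2 1 6 7 E
5 40 40/37 -720/37 20 7 7 S
6 4 4 0 2 7 6 E
7 40/29 8 96/29 20/29 8 6 N
final 8 7 E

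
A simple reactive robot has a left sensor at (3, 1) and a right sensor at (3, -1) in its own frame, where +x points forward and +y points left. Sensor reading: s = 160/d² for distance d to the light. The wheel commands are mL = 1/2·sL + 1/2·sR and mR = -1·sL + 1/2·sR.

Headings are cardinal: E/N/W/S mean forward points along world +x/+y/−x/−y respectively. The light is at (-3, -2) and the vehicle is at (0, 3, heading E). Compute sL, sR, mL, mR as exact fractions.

20/9 40/13 310/117 -80/117

left sensor world pos  = (3, 4); dL² = 72
right sensor world pos = (3, 2); dR² = 52
sL = 160/72 = 20/9
sR = 160/52 = 40/13
mL = 1/2·sL + 1/2·sR = 310/117
mR = -1·sL + 1/2·sR = -80/117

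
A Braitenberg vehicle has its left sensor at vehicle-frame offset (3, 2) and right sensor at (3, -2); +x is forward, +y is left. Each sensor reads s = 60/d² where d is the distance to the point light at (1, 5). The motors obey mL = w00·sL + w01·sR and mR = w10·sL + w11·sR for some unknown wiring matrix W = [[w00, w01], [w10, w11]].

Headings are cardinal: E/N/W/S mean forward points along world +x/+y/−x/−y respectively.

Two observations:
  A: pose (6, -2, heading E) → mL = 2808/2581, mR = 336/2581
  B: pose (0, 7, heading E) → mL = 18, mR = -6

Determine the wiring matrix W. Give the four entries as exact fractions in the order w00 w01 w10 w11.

obs A: pose=(6,-2,E) → sL=60/89, sR=12/29, mL=2808/2581, mR=336/2581
obs B: pose=(0,7,E) → sL=3, sR=15, mL=18, mR=-6
sensor matrix S = [[60/89, 12/29], [3, 15]]; det S = 22896/2581
solve [mL_A; mL_B] = S·[w00; w01] and [mR_A; mR_B] = S·[w10; w11]:
  w00 = 1, w01 = 1, w10 = 1/2, w11 = -1/2

1 1 1/2 -1/2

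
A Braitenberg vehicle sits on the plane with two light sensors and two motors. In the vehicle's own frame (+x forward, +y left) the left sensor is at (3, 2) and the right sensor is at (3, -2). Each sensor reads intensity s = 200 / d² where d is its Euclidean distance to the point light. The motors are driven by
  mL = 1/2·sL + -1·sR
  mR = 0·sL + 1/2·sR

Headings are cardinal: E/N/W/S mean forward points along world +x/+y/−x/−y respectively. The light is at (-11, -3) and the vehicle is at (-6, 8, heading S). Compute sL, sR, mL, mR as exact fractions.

left sensor world pos  = (-4, 5); dL² = 113
right sensor world pos = (-8, 5); dR² = 73
sL = 200/113 = 200/113
sR = 200/73 = 200/73
mL = 1/2·sL + -1·sR = -15300/8249
mR = 0·sL + 1/2·sR = 100/73

200/113 200/73 -15300/8249 100/73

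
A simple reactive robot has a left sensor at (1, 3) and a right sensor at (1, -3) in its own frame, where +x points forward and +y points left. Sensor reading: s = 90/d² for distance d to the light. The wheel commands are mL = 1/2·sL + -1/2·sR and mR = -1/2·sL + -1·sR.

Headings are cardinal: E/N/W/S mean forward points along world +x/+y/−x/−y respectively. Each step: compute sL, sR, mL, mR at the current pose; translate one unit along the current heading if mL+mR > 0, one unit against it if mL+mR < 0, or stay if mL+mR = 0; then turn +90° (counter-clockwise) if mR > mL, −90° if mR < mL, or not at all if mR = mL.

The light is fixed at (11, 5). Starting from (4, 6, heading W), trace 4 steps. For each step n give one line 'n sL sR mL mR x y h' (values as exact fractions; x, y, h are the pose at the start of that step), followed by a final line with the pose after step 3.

n=0: pose=(4,6,W); sL=45/34, sR=9/8; mL=27/272, mR=-243/136; mL+mR=-27/16 → advance -1; mR−mL=-513/272 → turn -1·90°
n=1: pose=(5,6,N); sL=18/17, sR=90/13; mL=-648/221, mR=-1647/221; mL+mR=-135/13 → advance -1; mR−mL=-999/221 → turn -1·90°
n=2: pose=(5,5,E); sL=45/17, sR=45/17; mL=0, mR=-135/34; mL+mR=-135/34 → advance -1; mR−mL=-135/34 → turn -1·90°
n=3: pose=(4,5,S); sL=90/17, sR=90/101; mL=3780/1717, mR=-6075/1717; mL+mR=-135/101 → advance -1; mR−mL=-9855/1717 → turn -1·90°

0 45/34 9/8 27/272 -243/136 4 6 W
1 18/17 90/13 -648/221 -1647/221 5 6 N
2 45/17 45/17 0 -135/34 5 5 E
3 90/17 90/101 3780/1717 -6075/1717 4 5 S
final 4 6 W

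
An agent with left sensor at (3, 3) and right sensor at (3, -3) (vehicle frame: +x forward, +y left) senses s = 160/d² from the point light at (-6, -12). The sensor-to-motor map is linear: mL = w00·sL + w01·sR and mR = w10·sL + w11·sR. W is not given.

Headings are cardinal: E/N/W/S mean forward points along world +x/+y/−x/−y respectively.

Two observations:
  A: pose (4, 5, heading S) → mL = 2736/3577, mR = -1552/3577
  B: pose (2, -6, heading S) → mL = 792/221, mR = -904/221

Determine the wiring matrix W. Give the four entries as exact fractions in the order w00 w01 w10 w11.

1 1/2 1/2 -1

obs A: pose=(4,5,S) → sL=32/73, sR=32/49, mL=2736/3577, mR=-1552/3577
obs B: pose=(2,-6,S) → sL=16/13, sR=80/17, mL=792/221, mR=-904/221
sensor matrix S = [[32/73, 32/49], [16/13, 80/17]]; det S = 995328/790517
solve [mL_A; mL_B] = S·[w00; w01] and [mR_A; mR_B] = S·[w10; w11]:
  w00 = 1, w01 = 1/2, w10 = 1/2, w11 = -1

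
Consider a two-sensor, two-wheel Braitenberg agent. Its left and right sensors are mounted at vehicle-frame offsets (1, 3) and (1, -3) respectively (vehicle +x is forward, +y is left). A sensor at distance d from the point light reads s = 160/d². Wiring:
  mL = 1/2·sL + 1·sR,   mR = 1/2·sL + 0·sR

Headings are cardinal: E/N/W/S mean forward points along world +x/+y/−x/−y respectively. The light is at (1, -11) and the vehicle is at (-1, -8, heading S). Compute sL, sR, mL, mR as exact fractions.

32 160/29 624/29 16

left sensor world pos  = (2, -9); dL² = 5
right sensor world pos = (-4, -9); dR² = 29
sL = 160/5 = 32
sR = 160/29 = 160/29
mL = 1/2·sL + 1·sR = 624/29
mR = 1/2·sL + 0·sR = 16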